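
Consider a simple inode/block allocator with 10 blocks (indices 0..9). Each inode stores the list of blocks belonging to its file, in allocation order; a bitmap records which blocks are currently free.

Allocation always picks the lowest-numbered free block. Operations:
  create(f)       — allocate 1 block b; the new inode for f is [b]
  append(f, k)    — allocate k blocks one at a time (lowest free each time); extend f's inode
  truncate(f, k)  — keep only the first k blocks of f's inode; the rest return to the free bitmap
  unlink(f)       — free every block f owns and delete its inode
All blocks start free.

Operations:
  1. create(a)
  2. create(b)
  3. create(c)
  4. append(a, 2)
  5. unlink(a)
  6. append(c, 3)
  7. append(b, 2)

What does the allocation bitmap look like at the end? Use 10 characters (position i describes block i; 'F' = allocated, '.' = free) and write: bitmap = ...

bitmap = FFFFFFF...

[1] create(a) — a=0 (map F.........)
[2] create(b) — a=0 b=1 (map FF........)
[3] create(c) — a=0 b=1 c=2 (map FFF.......)
[4] append(a, 2) — a=0,3,4 b=1 c=2 (map FFFFF.....)
[5] unlink(a) — b=1 c=2 (map .FF.......)
[6] append(c, 3) — b=1 c=2,0,3,4 (map FFFFF.....)
[7] append(b, 2) — b=1,5,6 c=2,0,3,4 (map FFFFFFF...)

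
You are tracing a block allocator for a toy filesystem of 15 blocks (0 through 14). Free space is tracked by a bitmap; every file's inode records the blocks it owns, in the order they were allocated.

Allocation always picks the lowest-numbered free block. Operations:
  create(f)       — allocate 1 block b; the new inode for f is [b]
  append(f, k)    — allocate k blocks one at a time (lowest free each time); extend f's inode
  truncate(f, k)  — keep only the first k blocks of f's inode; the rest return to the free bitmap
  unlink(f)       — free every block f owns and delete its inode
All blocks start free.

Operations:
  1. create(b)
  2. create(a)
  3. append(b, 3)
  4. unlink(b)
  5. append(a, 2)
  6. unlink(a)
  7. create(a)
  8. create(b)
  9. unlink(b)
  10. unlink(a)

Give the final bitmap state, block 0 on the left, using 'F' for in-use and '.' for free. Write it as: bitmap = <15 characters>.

bitmap = ...............

[1] create(b) — b=0 (map F..............)
[2] create(a) — a=1 b=0 (map FF.............)
[3] append(b, 3) — a=1 b=0,2,3,4 (map FFFFF..........)
[4] unlink(b) — a=1 (map .F.............)
[5] append(a, 2) — a=1,0,2 (map FFF............)
[6] unlink(a) —  (map ...............)
[7] create(a) — a=0 (map F..............)
[8] create(b) — a=0 b=1 (map FF.............)
[9] unlink(b) — a=0 (map F..............)
[10] unlink(a) —  (map ...............)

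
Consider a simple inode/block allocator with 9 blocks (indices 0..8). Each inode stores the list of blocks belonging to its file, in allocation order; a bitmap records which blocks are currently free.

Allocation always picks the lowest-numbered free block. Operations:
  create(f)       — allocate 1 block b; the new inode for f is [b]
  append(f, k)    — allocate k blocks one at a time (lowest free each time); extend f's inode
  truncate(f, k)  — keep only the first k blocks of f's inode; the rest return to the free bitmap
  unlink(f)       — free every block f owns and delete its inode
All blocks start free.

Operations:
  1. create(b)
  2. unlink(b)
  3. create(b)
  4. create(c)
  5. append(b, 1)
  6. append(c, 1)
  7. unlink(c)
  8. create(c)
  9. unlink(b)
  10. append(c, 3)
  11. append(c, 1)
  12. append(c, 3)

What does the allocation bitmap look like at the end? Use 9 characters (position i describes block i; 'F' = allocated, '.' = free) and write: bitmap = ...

bitmap = FFFFFFFF.

create(b): bitmap=F........ | b=[0]
unlink(b): bitmap=......... | 
create(b): bitmap=F........ | b=[0]
create(c): bitmap=FF....... | b=[0] c=[1]
append(b, 1): bitmap=FFF...... | b=[0, 2] c=[1]
append(c, 1): bitmap=FFFF..... | b=[0, 2] c=[1, 3]
unlink(c): bitmap=F.F...... | b=[0, 2]
create(c): bitmap=FFF...... | b=[0, 2] c=[1]
unlink(b): bitmap=.F....... | c=[1]
append(c, 3): bitmap=FFFF..... | c=[1, 0, 2, 3]
append(c, 1): bitmap=FFFFF.... | c=[1, 0, 2, 3, 4]
append(c, 3): bitmap=FFFFFFFF. | c=[1, 0, 2, 3, 4, 5, 6, 7]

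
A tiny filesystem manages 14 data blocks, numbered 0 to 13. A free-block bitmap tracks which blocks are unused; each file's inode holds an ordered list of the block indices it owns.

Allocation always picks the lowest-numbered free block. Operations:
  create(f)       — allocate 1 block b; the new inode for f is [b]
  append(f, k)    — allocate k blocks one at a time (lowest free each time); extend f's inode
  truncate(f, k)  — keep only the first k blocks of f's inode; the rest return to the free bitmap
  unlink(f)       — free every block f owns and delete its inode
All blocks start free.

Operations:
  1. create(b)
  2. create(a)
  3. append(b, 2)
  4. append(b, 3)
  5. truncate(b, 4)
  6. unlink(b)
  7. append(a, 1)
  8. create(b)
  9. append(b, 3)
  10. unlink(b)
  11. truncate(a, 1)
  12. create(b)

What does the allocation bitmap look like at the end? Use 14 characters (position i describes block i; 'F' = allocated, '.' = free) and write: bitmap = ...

bitmap = FF............

[1] create(b) — b=0 (map F.............)
[2] create(a) — a=1 b=0 (map FF............)
[3] append(b, 2) — a=1 b=0,2,3 (map FFFF..........)
[4] append(b, 3) — a=1 b=0,2,3,4,5,6 (map FFFFFFF.......)
[5] truncate(b, 4) — a=1 b=0,2,3,4 (map FFFFF.........)
[6] unlink(b) — a=1 (map .F............)
[7] append(a, 1) — a=1,0 (map FF............)
[8] create(b) — a=1,0 b=2 (map FFF...........)
[9] append(b, 3) — a=1,0 b=2,3,4,5 (map FFFFFF........)
[10] unlink(b) — a=1,0 (map FF............)
[11] truncate(a, 1) — a=1 (map .F............)
[12] create(b) — a=1 b=0 (map FF............)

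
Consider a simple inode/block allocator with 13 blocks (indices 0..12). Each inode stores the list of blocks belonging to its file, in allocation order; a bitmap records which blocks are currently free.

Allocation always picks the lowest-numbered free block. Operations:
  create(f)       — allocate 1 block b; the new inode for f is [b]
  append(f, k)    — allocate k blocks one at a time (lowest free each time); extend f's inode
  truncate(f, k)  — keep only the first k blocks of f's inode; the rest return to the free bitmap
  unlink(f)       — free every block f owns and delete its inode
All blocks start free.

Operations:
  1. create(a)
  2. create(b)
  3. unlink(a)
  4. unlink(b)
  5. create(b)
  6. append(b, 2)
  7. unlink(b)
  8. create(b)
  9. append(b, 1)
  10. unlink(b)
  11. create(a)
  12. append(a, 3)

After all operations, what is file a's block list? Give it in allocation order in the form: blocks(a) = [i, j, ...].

blocks(a) = [0, 1, 2, 3]

  1. create(a)  ⇒  F............  {a→[0]}
  2. create(b)  ⇒  FF...........  {a→[0]; b→[1]}
  3. unlink(a)  ⇒  .F...........  {b→[1]}
  4. unlink(b)  ⇒  .............  {}
  5. create(b)  ⇒  F............  {b→[0]}
  6. append(b, 2)  ⇒  FFF..........  {b→[0, 1, 2]}
  7. unlink(b)  ⇒  .............  {}
  8. create(b)  ⇒  F............  {b→[0]}
  9. append(b, 1)  ⇒  FF...........  {b→[0, 1]}
  10. unlink(b)  ⇒  .............  {}
  11. create(a)  ⇒  F............  {a→[0]}
  12. append(a, 3)  ⇒  FFFF.........  {a→[0, 1, 2, 3]}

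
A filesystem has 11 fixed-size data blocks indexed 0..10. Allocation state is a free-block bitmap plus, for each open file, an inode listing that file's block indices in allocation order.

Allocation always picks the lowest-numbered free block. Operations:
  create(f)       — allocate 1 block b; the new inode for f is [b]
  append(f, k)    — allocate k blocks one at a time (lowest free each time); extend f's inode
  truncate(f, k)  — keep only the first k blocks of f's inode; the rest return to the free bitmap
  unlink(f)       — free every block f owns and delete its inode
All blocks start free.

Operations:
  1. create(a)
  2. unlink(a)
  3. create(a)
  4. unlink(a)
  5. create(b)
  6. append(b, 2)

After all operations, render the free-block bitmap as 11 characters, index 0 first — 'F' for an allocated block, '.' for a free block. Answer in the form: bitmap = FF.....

bitmap = FFF........

[1] create(a) — a=0 (map F..........)
[2] unlink(a) —  (map ...........)
[3] create(a) — a=0 (map F..........)
[4] unlink(a) —  (map ...........)
[5] create(b) — b=0 (map F..........)
[6] append(b, 2) — b=0,1,2 (map FFF........)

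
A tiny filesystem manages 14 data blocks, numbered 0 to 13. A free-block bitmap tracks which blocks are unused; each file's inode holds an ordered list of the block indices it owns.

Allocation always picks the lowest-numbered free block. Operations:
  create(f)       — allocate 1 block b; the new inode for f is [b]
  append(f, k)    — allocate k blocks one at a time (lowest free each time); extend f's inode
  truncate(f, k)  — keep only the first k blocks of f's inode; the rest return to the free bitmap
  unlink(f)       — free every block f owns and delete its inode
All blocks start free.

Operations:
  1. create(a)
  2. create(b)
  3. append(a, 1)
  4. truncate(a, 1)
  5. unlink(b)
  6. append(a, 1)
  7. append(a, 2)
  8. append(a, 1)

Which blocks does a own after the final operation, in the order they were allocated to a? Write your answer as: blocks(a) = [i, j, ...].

blocks(a) = [0, 1, 2, 3, 4]

create(a): bitmap=F............. | a=[0]
create(b): bitmap=FF............ | a=[0] b=[1]
append(a, 1): bitmap=FFF........... | a=[0, 2] b=[1]
truncate(a, 1): bitmap=FF............ | a=[0] b=[1]
unlink(b): bitmap=F............. | a=[0]
append(a, 1): bitmap=FF............ | a=[0, 1]
append(a, 2): bitmap=FFFF.......... | a=[0, 1, 2, 3]
append(a, 1): bitmap=FFFFF......... | a=[0, 1, 2, 3, 4]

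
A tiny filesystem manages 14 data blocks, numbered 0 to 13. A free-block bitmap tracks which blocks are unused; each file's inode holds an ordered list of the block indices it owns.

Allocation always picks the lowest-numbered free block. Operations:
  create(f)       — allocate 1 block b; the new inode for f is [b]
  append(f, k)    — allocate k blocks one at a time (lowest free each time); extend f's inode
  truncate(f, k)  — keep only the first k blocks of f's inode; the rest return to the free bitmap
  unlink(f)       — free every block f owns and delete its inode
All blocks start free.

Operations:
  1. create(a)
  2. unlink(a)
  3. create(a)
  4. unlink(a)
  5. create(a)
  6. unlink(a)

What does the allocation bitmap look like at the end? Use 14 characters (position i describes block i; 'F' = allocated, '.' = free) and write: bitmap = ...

after create(a) → a:[0]  free=[F.............]
after unlink(a) →   free=[..............]
after create(a) → a:[0]  free=[F.............]
after unlink(a) →   free=[..............]
after create(a) → a:[0]  free=[F.............]
after unlink(a) →   free=[..............]

bitmap = ..............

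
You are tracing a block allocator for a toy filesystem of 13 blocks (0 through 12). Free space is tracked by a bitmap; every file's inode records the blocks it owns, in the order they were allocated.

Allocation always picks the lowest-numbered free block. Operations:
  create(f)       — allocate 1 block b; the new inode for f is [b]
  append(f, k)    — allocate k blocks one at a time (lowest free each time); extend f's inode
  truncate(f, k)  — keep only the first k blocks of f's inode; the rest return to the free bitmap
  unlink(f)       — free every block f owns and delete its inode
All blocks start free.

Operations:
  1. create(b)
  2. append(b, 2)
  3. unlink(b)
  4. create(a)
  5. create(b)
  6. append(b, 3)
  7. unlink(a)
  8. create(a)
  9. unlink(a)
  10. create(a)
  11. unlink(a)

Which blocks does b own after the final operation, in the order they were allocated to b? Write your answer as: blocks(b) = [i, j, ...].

blocks(b) = [1, 2, 3, 4]

create(b): bitmap=F............ | b=[0]
append(b, 2): bitmap=FFF.......... | b=[0, 1, 2]
unlink(b): bitmap=............. | 
create(a): bitmap=F............ | a=[0]
create(b): bitmap=FF........... | a=[0] b=[1]
append(b, 3): bitmap=FFFFF........ | a=[0] b=[1, 2, 3, 4]
unlink(a): bitmap=.FFFF........ | b=[1, 2, 3, 4]
create(a): bitmap=FFFFF........ | a=[0] b=[1, 2, 3, 4]
unlink(a): bitmap=.FFFF........ | b=[1, 2, 3, 4]
create(a): bitmap=FFFFF........ | a=[0] b=[1, 2, 3, 4]
unlink(a): bitmap=.FFFF........ | b=[1, 2, 3, 4]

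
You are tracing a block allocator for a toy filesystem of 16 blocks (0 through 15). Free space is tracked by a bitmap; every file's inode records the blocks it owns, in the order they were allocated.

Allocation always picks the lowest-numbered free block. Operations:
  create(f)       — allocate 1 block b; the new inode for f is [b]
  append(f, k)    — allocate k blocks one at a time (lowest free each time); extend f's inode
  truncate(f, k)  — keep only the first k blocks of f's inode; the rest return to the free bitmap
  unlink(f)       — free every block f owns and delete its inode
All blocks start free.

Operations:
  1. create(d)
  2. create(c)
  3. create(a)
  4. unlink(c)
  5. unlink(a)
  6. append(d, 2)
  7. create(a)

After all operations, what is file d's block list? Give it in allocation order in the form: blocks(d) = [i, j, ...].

blocks(d) = [0, 1, 2]

create(d): bitmap=F............... | d=[0]
create(c): bitmap=FF.............. | c=[1] d=[0]
create(a): bitmap=FFF............. | a=[2] c=[1] d=[0]
unlink(c): bitmap=F.F............. | a=[2] d=[0]
unlink(a): bitmap=F............... | d=[0]
append(d, 2): bitmap=FFF............. | d=[0, 1, 2]
create(a): bitmap=FFFF............ | a=[3] d=[0, 1, 2]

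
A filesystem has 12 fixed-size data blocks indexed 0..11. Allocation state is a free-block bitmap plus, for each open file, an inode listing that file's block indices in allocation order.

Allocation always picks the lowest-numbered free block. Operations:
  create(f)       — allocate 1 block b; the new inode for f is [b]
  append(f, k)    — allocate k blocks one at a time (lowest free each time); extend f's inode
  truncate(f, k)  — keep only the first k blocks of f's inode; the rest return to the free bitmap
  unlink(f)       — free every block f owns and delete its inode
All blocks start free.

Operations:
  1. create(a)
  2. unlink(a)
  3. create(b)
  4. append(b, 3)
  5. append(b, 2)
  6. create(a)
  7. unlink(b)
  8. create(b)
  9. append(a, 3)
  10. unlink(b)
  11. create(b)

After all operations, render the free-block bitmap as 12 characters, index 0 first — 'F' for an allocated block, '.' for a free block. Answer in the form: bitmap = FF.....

create(a): bitmap=F........... | a=[0]
unlink(a): bitmap=............ | 
create(b): bitmap=F........... | b=[0]
append(b, 3): bitmap=FFFF........ | b=[0, 1, 2, 3]
append(b, 2): bitmap=FFFFFF...... | b=[0, 1, 2, 3, 4, 5]
create(a): bitmap=FFFFFFF..... | a=[6] b=[0, 1, 2, 3, 4, 5]
unlink(b): bitmap=......F..... | a=[6]
create(b): bitmap=F.....F..... | a=[6] b=[0]
append(a, 3): bitmap=FFFF..F..... | a=[6, 1, 2, 3] b=[0]
unlink(b): bitmap=.FFF..F..... | a=[6, 1, 2, 3]
create(b): bitmap=FFFF..F..... | a=[6, 1, 2, 3] b=[0]

bitmap = FFFF..F.....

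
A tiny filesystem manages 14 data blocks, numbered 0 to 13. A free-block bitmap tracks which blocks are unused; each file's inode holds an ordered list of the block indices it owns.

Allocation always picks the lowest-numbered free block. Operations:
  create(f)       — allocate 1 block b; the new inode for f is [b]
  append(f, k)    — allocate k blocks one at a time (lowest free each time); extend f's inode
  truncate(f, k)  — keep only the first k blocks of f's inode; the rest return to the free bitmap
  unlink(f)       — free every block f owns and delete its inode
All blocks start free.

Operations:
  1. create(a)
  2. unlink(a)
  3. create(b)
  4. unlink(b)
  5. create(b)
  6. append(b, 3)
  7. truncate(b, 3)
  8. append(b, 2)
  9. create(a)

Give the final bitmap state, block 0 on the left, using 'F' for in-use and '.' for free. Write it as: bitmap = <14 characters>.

[1] create(a) — a=0 (map F.............)
[2] unlink(a) —  (map ..............)
[3] create(b) — b=0 (map F.............)
[4] unlink(b) —  (map ..............)
[5] create(b) — b=0 (map F.............)
[6] append(b, 3) — b=0,1,2,3 (map FFFF..........)
[7] truncate(b, 3) — b=0,1,2 (map FFF...........)
[8] append(b, 2) — b=0,1,2,3,4 (map FFFFF.........)
[9] create(a) — a=5 b=0,1,2,3,4 (map FFFFFF........)

bitmap = FFFFFF........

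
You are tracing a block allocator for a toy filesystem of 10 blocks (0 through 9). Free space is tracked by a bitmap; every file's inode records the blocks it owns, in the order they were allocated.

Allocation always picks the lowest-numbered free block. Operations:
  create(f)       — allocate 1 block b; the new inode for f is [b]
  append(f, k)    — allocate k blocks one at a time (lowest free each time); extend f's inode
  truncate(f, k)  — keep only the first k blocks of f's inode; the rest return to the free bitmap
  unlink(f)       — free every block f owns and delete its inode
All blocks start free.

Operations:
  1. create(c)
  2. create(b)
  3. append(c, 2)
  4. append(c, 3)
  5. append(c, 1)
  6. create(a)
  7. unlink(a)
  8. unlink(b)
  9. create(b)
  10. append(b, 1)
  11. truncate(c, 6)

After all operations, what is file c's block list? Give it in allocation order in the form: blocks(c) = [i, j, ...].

  1. create(c)  ⇒  F.........  {c→[0]}
  2. create(b)  ⇒  FF........  {b→[1]; c→[0]}
  3. append(c, 2)  ⇒  FFFF......  {b→[1]; c→[0, 2, 3]}
  4. append(c, 3)  ⇒  FFFFFFF...  {b→[1]; c→[0, 2, 3, 4, 5, 6]}
  5. append(c, 1)  ⇒  FFFFFFFF..  {b→[1]; c→[0, 2, 3, 4, 5, 6, 7]}
  6. create(a)  ⇒  FFFFFFFFF.  {a→[8]; b→[1]; c→[0, 2, 3, 4, 5, 6, 7]}
  7. unlink(a)  ⇒  FFFFFFFF..  {b→[1]; c→[0, 2, 3, 4, 5, 6, 7]}
  8. unlink(b)  ⇒  F.FFFFFF..  {c→[0, 2, 3, 4, 5, 6, 7]}
  9. create(b)  ⇒  FFFFFFFF..  {b→[1]; c→[0, 2, 3, 4, 5, 6, 7]}
  10. append(b, 1)  ⇒  FFFFFFFFF.  {b→[1, 8]; c→[0, 2, 3, 4, 5, 6, 7]}
  11. truncate(c, 6)  ⇒  FFFFFFF.F.  {b→[1, 8]; c→[0, 2, 3, 4, 5, 6]}

blocks(c) = [0, 2, 3, 4, 5, 6]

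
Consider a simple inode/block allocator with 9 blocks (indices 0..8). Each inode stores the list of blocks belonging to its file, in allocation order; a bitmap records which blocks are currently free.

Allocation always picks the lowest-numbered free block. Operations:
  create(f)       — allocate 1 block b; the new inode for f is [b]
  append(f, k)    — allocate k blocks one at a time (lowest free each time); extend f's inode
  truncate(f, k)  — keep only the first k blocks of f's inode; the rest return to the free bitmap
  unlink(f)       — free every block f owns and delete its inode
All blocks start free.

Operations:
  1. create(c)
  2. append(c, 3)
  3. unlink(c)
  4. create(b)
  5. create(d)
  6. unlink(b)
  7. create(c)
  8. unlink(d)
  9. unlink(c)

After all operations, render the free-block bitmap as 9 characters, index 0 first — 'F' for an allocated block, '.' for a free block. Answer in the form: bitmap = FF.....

create(c): bitmap=F........ | c=[0]
append(c, 3): bitmap=FFFF..... | c=[0, 1, 2, 3]
unlink(c): bitmap=......... | 
create(b): bitmap=F........ | b=[0]
create(d): bitmap=FF....... | b=[0] d=[1]
unlink(b): bitmap=.F....... | d=[1]
create(c): bitmap=FF....... | c=[0] d=[1]
unlink(d): bitmap=F........ | c=[0]
unlink(c): bitmap=......... | 

bitmap = .........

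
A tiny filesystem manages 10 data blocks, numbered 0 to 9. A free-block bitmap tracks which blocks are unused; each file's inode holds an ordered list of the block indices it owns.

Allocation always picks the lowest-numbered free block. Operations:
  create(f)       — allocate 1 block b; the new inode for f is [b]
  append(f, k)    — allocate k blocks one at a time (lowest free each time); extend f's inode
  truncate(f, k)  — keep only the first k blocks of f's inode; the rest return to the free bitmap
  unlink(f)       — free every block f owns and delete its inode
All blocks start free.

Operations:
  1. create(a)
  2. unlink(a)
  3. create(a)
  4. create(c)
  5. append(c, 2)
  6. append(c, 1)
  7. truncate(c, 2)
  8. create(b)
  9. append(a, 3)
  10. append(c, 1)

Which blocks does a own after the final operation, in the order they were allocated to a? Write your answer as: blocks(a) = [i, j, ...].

  1. create(a)  ⇒  F.........  {a→[0]}
  2. unlink(a)  ⇒  ..........  {}
  3. create(a)  ⇒  F.........  {a→[0]}
  4. create(c)  ⇒  FF........  {a→[0]; c→[1]}
  5. append(c, 2)  ⇒  FFFF......  {a→[0]; c→[1, 2, 3]}
  6. append(c, 1)  ⇒  FFFFF.....  {a→[0]; c→[1, 2, 3, 4]}
  7. truncate(c, 2)  ⇒  FFF.......  {a→[0]; c→[1, 2]}
  8. create(b)  ⇒  FFFF......  {a→[0]; b→[3]; c→[1, 2]}
  9. append(a, 3)  ⇒  FFFFFFF...  {a→[0, 4, 5, 6]; b→[3]; c→[1, 2]}
  10. append(c, 1)  ⇒  FFFFFFFF..  {a→[0, 4, 5, 6]; b→[3]; c→[1, 2, 7]}

blocks(a) = [0, 4, 5, 6]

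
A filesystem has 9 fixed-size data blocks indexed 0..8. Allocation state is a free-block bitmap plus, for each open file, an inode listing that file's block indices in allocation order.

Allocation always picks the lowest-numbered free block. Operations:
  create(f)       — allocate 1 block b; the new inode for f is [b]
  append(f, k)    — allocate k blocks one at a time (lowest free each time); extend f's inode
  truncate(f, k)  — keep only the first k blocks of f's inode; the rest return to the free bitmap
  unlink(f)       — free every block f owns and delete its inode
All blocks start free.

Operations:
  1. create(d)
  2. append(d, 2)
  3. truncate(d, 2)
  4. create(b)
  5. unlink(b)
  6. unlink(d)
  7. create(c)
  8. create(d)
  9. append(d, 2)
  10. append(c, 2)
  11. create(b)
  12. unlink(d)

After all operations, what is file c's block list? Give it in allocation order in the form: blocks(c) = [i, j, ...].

after create(d) → d:[0]  free=[F........]
after append(d, 2) → d:[0, 1, 2]  free=[FFF......]
after truncate(d, 2) → d:[0, 1]  free=[FF.......]
after create(b) → b:[2], d:[0, 1]  free=[FFF......]
after unlink(b) → d:[0, 1]  free=[FF.......]
after unlink(d) →   free=[.........]
after create(c) → c:[0]  free=[F........]
after create(d) → c:[0], d:[1]  free=[FF.......]
after append(d, 2) → c:[0], d:[1, 2, 3]  free=[FFFF.....]
after append(c, 2) → c:[0, 4, 5], d:[1, 2, 3]  free=[FFFFFF...]
after create(b) → b:[6], c:[0, 4, 5], d:[1, 2, 3]  free=[FFFFFFF..]
after unlink(d) → b:[6], c:[0, 4, 5]  free=[F...FFF..]

blocks(c) = [0, 4, 5]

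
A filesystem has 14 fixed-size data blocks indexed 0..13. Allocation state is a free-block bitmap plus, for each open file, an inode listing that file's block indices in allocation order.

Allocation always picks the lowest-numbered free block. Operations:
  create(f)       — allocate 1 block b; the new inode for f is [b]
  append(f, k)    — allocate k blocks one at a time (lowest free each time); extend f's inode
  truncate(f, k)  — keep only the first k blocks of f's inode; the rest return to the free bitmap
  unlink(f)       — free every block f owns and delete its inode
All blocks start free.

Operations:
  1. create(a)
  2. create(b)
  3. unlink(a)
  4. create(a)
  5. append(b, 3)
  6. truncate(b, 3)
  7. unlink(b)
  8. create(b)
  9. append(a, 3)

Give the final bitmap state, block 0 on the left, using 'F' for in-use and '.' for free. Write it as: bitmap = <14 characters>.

  1. create(a)  ⇒  F.............  {a→[0]}
  2. create(b)  ⇒  FF............  {a→[0]; b→[1]}
  3. unlink(a)  ⇒  .F............  {b→[1]}
  4. create(a)  ⇒  FF............  {a→[0]; b→[1]}
  5. append(b, 3)  ⇒  FFFFF.........  {a→[0]; b→[1, 2, 3, 4]}
  6. truncate(b, 3)  ⇒  FFFF..........  {a→[0]; b→[1, 2, 3]}
  7. unlink(b)  ⇒  F.............  {a→[0]}
  8. create(b)  ⇒  FF............  {a→[0]; b→[1]}
  9. append(a, 3)  ⇒  FFFFF.........  {a→[0, 2, 3, 4]; b→[1]}

bitmap = FFFFF.........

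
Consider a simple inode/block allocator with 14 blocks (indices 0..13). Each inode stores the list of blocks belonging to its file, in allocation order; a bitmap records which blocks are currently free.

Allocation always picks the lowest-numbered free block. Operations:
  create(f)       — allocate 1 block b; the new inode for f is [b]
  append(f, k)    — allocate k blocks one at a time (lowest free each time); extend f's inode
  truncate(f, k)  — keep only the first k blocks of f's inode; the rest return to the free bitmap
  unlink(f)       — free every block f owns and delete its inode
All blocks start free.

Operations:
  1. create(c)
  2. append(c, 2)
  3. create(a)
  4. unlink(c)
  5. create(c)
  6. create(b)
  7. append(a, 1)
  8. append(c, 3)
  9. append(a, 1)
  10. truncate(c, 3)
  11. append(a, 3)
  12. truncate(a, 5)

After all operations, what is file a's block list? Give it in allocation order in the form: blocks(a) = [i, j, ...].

[1] create(c) — c=0 (map F.............)
[2] append(c, 2) — c=0,1,2 (map FFF...........)
[3] create(a) — a=3 c=0,1,2 (map FFFF..........)
[4] unlink(c) — a=3 (map ...F..........)
[5] create(c) — a=3 c=0 (map F..F..........)
[6] create(b) — a=3 b=1 c=0 (map FF.F..........)
[7] append(a, 1) — a=3,2 b=1 c=0 (map FFFF..........)
[8] append(c, 3) — a=3,2 b=1 c=0,4,5,6 (map FFFFFFF.......)
[9] append(a, 1) — a=3,2,7 b=1 c=0,4,5,6 (map FFFFFFFF......)
[10] truncate(c, 3) — a=3,2,7 b=1 c=0,4,5 (map FFFFFF.F......)
[11] append(a, 3) — a=3,2,7,6,8,9 b=1 c=0,4,5 (map FFFFFFFFFF....)
[12] truncate(a, 5) — a=3,2,7,6,8 b=1 c=0,4,5 (map FFFFFFFFF.....)

blocks(a) = [3, 2, 7, 6, 8]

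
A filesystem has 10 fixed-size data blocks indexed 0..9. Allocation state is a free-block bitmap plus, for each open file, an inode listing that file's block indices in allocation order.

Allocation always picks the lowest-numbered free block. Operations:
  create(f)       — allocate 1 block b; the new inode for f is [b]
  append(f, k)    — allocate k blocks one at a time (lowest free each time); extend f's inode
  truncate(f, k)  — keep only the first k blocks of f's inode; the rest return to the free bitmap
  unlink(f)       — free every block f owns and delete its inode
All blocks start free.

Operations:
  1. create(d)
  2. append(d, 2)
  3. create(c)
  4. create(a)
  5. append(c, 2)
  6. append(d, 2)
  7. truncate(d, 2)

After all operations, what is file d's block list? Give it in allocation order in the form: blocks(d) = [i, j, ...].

blocks(d) = [0, 1]

after create(d) → d:[0]  free=[F.........]
after append(d, 2) → d:[0, 1, 2]  free=[FFF.......]
after create(c) → c:[3], d:[0, 1, 2]  free=[FFFF......]
after create(a) → a:[4], c:[3], d:[0, 1, 2]  free=[FFFFF.....]
after append(c, 2) → a:[4], c:[3, 5, 6], d:[0, 1, 2]  free=[FFFFFFF...]
after append(d, 2) → a:[4], c:[3, 5, 6], d:[0, 1, 2, 7, 8]  free=[FFFFFFFFF.]
after truncate(d, 2) → a:[4], c:[3, 5, 6], d:[0, 1]  free=[FF.FFFF...]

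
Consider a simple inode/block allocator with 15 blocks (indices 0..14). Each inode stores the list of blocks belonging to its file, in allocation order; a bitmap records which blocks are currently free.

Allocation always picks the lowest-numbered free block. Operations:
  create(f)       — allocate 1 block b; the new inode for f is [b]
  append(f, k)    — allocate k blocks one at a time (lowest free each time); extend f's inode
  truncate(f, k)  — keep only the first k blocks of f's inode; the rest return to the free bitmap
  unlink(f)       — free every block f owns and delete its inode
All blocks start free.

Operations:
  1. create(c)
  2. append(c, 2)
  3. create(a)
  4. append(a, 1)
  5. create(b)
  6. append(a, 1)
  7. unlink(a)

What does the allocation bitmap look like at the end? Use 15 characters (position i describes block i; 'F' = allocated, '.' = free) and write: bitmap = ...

bitmap = FFF..F.........

after create(c) → c:[0]  free=[F..............]
after append(c, 2) → c:[0, 1, 2]  free=[FFF............]
after create(a) → a:[3], c:[0, 1, 2]  free=[FFFF...........]
after append(a, 1) → a:[3, 4], c:[0, 1, 2]  free=[FFFFF..........]
after create(b) → a:[3, 4], b:[5], c:[0, 1, 2]  free=[FFFFFF.........]
after append(a, 1) → a:[3, 4, 6], b:[5], c:[0, 1, 2]  free=[FFFFFFF........]
after unlink(a) → b:[5], c:[0, 1, 2]  free=[FFF..F.........]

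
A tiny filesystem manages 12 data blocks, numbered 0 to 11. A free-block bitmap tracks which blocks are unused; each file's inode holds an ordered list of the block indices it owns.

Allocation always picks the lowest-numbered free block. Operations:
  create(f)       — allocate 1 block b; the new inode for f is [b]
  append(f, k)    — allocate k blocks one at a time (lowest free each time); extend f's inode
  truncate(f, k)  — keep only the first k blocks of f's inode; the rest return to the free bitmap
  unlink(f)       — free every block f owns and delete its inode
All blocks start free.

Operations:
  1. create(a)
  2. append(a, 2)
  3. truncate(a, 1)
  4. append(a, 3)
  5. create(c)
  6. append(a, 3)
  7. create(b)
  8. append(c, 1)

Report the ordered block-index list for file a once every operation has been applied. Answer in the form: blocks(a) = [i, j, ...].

blocks(a) = [0, 1, 2, 3, 5, 6, 7]

after create(a) → a:[0]  free=[F...........]
after append(a, 2) → a:[0, 1, 2]  free=[FFF.........]
after truncate(a, 1) → a:[0]  free=[F...........]
after append(a, 3) → a:[0, 1, 2, 3]  free=[FFFF........]
after create(c) → a:[0, 1, 2, 3], c:[4]  free=[FFFFF.......]
after append(a, 3) → a:[0, 1, 2, 3, 5, 6, 7], c:[4]  free=[FFFFFFFF....]
after create(b) → a:[0, 1, 2, 3, 5, 6, 7], b:[8], c:[4]  free=[FFFFFFFFF...]
after append(c, 1) → a:[0, 1, 2, 3, 5, 6, 7], b:[8], c:[4, 9]  free=[FFFFFFFFFF..]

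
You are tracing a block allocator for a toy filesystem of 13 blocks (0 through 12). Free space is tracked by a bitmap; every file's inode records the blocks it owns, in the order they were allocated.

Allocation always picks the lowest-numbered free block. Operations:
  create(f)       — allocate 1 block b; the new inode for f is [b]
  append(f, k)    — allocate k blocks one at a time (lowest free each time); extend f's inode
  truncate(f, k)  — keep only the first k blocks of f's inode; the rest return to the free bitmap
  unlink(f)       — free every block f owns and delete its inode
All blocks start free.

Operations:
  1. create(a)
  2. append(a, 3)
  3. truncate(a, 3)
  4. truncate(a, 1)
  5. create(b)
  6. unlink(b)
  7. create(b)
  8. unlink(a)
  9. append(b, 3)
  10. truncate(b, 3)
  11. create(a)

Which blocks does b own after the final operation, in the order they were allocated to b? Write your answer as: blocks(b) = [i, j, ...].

[1] create(a) — a=0 (map F............)
[2] append(a, 3) — a=0,1,2,3 (map FFFF.........)
[3] truncate(a, 3) — a=0,1,2 (map FFF..........)
[4] truncate(a, 1) — a=0 (map F............)
[5] create(b) — a=0 b=1 (map FF...........)
[6] unlink(b) — a=0 (map F............)
[7] create(b) — a=0 b=1 (map FF...........)
[8] unlink(a) — b=1 (map .F...........)
[9] append(b, 3) — b=1,0,2,3 (map FFFF.........)
[10] truncate(b, 3) — b=1,0,2 (map FFF..........)
[11] create(a) — a=3 b=1,0,2 (map FFFF.........)

blocks(b) = [1, 0, 2]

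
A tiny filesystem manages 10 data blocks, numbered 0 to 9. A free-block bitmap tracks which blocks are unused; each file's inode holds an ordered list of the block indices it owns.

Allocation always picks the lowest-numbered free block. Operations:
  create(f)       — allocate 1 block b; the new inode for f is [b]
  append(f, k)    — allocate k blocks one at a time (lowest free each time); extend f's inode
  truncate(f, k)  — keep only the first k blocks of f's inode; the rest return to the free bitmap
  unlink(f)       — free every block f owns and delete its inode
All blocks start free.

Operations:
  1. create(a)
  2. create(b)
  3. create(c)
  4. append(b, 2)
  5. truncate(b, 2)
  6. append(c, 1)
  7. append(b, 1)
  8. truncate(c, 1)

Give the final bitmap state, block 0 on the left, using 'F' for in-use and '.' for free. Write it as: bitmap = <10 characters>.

bitmap = FFFF.F....

[1] create(a) — a=0 (map F.........)
[2] create(b) — a=0 b=1 (map FF........)
[3] create(c) — a=0 b=1 c=2 (map FFF.......)
[4] append(b, 2) — a=0 b=1,3,4 c=2 (map FFFFF.....)
[5] truncate(b, 2) — a=0 b=1,3 c=2 (map FFFF......)
[6] append(c, 1) — a=0 b=1,3 c=2,4 (map FFFFF.....)
[7] append(b, 1) — a=0 b=1,3,5 c=2,4 (map FFFFFF....)
[8] truncate(c, 1) — a=0 b=1,3,5 c=2 (map FFFF.F....)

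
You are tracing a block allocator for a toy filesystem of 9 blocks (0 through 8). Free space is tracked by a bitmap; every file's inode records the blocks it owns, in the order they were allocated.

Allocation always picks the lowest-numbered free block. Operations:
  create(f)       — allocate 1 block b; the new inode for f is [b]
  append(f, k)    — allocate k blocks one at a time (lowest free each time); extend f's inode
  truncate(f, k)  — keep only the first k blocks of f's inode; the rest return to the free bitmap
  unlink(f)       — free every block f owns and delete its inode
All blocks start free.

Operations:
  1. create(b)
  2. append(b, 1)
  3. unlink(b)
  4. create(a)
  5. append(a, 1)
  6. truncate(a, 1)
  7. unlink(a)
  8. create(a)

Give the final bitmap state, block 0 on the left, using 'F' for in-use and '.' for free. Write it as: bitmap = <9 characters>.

bitmap = F........

[1] create(b) — b=0 (map F........)
[2] append(b, 1) — b=0,1 (map FF.......)
[3] unlink(b) —  (map .........)
[4] create(a) — a=0 (map F........)
[5] append(a, 1) — a=0,1 (map FF.......)
[6] truncate(a, 1) — a=0 (map F........)
[7] unlink(a) —  (map .........)
[8] create(a) — a=0 (map F........)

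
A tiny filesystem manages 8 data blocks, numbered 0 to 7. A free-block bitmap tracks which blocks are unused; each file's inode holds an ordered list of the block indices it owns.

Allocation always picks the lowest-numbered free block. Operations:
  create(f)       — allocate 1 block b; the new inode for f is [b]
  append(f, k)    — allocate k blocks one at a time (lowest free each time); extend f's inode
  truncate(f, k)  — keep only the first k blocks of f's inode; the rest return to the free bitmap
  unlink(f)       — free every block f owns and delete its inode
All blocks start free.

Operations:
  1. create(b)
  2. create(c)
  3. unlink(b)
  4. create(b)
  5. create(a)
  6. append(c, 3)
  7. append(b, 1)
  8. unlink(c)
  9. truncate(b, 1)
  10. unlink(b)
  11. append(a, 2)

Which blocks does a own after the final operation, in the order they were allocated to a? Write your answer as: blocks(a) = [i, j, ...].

[1] create(b) — b=0 (map F.......)
[2] create(c) — b=0 c=1 (map FF......)
[3] unlink(b) — c=1 (map .F......)
[4] create(b) — b=0 c=1 (map FF......)
[5] create(a) — a=2 b=0 c=1 (map FFF.....)
[6] append(c, 3) — a=2 b=0 c=1,3,4,5 (map FFFFFF..)
[7] append(b, 1) — a=2 b=0,6 c=1,3,4,5 (map FFFFFFF.)
[8] unlink(c) — a=2 b=0,6 (map F.F...F.)
[9] truncate(b, 1) — a=2 b=0 (map F.F.....)
[10] unlink(b) — a=2 (map ..F.....)
[11] append(a, 2) — a=2,0,1 (map FFF.....)

blocks(a) = [2, 0, 1]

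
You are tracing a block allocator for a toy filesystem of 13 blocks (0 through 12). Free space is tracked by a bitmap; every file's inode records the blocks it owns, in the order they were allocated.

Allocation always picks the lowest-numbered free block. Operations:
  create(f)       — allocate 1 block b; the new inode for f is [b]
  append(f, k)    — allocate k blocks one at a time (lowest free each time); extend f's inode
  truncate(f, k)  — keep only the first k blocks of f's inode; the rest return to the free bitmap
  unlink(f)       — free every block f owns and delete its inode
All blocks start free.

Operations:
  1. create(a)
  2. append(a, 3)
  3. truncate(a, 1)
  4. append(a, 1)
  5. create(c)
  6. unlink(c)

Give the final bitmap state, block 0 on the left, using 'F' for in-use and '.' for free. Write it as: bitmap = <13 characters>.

bitmap = FF...........

  1. create(a)  ⇒  F............  {a→[0]}
  2. append(a, 3)  ⇒  FFFF.........  {a→[0, 1, 2, 3]}
  3. truncate(a, 1)  ⇒  F............  {a→[0]}
  4. append(a, 1)  ⇒  FF...........  {a→[0, 1]}
  5. create(c)  ⇒  FFF..........  {a→[0, 1]; c→[2]}
  6. unlink(c)  ⇒  FF...........  {a→[0, 1]}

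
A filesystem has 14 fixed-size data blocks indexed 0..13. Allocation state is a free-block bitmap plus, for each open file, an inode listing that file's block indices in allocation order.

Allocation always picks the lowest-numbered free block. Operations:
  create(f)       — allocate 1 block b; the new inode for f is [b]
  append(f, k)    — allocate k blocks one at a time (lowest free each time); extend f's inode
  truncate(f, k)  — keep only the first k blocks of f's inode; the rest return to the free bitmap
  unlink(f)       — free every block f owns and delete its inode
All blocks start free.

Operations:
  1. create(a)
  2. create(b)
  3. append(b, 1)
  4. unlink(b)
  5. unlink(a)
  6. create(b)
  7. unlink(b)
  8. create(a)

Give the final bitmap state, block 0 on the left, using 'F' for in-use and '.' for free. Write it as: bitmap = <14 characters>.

create(a): bitmap=F............. | a=[0]
create(b): bitmap=FF............ | a=[0] b=[1]
append(b, 1): bitmap=FFF........... | a=[0] b=[1, 2]
unlink(b): bitmap=F............. | a=[0]
unlink(a): bitmap=.............. | 
create(b): bitmap=F............. | b=[0]
unlink(b): bitmap=.............. | 
create(a): bitmap=F............. | a=[0]

bitmap = F.............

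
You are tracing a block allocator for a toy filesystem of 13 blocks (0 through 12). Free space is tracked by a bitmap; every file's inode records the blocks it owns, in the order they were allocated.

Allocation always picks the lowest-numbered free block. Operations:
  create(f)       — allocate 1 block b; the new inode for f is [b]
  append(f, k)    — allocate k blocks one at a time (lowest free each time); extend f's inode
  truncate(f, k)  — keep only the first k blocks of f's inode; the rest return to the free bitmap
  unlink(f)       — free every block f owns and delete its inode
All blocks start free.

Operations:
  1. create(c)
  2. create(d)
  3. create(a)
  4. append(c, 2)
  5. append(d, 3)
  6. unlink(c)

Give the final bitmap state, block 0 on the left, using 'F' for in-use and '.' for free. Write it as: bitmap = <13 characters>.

bitmap = .FF..FFF.....

after create(c) → c:[0]  free=[F............]
after create(d) → c:[0], d:[1]  free=[FF...........]
after create(a) → a:[2], c:[0], d:[1]  free=[FFF..........]
after append(c, 2) → a:[2], c:[0, 3, 4], d:[1]  free=[FFFFF........]
after append(d, 3) → a:[2], c:[0, 3, 4], d:[1, 5, 6, 7]  free=[FFFFFFFF.....]
after unlink(c) → a:[2], d:[1, 5, 6, 7]  free=[.FF..FFF.....]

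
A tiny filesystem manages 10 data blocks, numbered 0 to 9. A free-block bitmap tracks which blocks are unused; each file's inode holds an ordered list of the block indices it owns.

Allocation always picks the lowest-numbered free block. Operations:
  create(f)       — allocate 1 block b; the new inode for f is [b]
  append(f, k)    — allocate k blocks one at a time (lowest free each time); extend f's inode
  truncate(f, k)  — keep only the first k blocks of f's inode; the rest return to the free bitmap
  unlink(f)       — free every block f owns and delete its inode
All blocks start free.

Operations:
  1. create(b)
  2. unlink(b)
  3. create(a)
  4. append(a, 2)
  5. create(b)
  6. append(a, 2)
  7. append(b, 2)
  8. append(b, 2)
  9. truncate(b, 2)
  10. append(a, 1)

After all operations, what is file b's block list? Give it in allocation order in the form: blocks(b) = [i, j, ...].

blocks(b) = [3, 6]

after create(b) → b:[0]  free=[F.........]
after unlink(b) →   free=[..........]
after create(a) → a:[0]  free=[F.........]
after append(a, 2) → a:[0, 1, 2]  free=[FFF.......]
after create(b) → a:[0, 1, 2], b:[3]  free=[FFFF......]
after append(a, 2) → a:[0, 1, 2, 4, 5], b:[3]  free=[FFFFFF....]
after append(b, 2) → a:[0, 1, 2, 4, 5], b:[3, 6, 7]  free=[FFFFFFFF..]
after append(b, 2) → a:[0, 1, 2, 4, 5], b:[3, 6, 7, 8, 9]  free=[FFFFFFFFFF]
after truncate(b, 2) → a:[0, 1, 2, 4, 5], b:[3, 6]  free=[FFFFFFF...]
after append(a, 1) → a:[0, 1, 2, 4, 5, 7], b:[3, 6]  free=[FFFFFFFF..]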